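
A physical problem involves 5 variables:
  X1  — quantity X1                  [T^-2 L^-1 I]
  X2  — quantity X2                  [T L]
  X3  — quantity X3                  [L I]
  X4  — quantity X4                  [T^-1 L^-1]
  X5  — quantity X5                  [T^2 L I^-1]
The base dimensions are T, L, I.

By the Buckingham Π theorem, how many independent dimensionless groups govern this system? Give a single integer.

3

Dimensional matrix (T×L×I by X1×X2×X3×X4×X5):
  T: [-2  1  0 -1  2]
  L: [-1  1  1 -1  1]
  I: [ 1  0  1  0 -1]
Row reduction gives pivot columns X1,X2; rank = 2
n=5, r=2 ⇒ 3 dimensionless groups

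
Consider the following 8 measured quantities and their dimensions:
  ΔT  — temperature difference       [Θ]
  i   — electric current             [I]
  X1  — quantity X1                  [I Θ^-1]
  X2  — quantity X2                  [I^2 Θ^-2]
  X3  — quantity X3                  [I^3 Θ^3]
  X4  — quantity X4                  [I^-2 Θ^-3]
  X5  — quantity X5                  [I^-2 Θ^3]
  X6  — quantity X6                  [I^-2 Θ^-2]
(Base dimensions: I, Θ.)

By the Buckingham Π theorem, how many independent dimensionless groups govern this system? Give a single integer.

Dimensional matrix (I×Θ by ΔT×i×X1×X2×X3×X4×X5×X6):
  I: [ 0  1  1  2  3 -2 -2 -2]
  Θ: [ 1  0 -1 -2  3 -3  3 -2]
Echelon form has 2 nonzero rows (pivots: ΔT,i)
n=8, r=2 ⇒ 6 dimensionless groups

6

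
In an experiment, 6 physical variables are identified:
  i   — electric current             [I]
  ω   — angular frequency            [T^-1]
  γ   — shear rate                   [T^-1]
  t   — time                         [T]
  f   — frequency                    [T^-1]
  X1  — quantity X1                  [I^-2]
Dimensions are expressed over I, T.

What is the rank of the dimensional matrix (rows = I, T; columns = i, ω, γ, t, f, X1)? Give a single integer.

2

Dimensional matrix (I×T by i×ω×γ×t×f×X1):
  I: [ 1  0  0  0  0 -2]
  T: [ 0 -1 -1  1 -1  0]
Echelon form has 2 nonzero rows (pivots: i,ω)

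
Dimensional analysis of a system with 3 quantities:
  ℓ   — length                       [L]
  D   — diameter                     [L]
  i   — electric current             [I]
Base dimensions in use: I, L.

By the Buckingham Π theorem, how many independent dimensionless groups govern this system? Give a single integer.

1

Dimensional matrix (I×L by ℓ×D×i):
  I: [ 0  0  1]
  L: [ 1  1  0]
Row reduction gives pivot columns ℓ,i; rank = 2
n=3, r=2 ⇒ 1 dimensionless group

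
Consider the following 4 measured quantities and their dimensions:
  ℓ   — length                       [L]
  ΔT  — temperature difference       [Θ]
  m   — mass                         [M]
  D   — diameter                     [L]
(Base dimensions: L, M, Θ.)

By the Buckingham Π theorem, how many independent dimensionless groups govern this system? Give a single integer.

Dimensional matrix (L×M×Θ by ℓ×ΔT×m×D):
  L: [ 1  0  0  1]
  M: [ 0  0  1  0]
  Θ: [ 0  1  0  0]
Row reduction gives pivot columns ℓ,ΔT,m; rank = 3
n=4, r=3 ⇒ 1 dimensionless group

1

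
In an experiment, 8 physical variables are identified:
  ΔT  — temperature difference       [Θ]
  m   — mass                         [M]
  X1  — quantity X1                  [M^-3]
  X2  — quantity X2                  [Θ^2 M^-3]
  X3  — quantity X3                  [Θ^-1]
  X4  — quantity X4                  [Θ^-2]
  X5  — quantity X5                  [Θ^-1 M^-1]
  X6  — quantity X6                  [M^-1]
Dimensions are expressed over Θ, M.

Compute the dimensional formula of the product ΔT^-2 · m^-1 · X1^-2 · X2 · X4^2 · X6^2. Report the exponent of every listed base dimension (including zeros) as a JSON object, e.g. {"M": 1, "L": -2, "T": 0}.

Exponent matrix [Θ,M] × [ΔT,m,X1,X2,X3,X4,X5,X6]:
  Θ: [ 1  0  0  2 -1 -2 -1  0]
  M: [ 0  1 -3 -3  0  0 -1 -1]
  [Θ]: (-2)·1+(-1)·0+(-2)·0+(1)·2+(2)·-2+(2)·0 = -4
  [M]: (-2)·0+(-1)·1+(-2)·-3+(1)·-3+(2)·0+(2)·-1 = 0
⇒ Θ^-4

{"Θ": -4, "M": 0}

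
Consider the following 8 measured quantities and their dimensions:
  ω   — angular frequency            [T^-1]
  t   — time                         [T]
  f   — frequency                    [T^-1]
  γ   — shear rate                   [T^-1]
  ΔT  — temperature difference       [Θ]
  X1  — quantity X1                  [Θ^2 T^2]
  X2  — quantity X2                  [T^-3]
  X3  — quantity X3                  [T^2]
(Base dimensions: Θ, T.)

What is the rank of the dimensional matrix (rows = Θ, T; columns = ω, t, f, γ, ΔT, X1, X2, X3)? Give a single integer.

2

Write exponents as rows Θ,T / cols ω,t,f,γ,ΔT,X1,X2,X3:
  Θ: [ 0  0  0  0  1  2  0  0]
  T: [-1  1 -1 -1  0  2 -3  2]
RREF → pivots at {ω,ΔT} ⇒ r = 2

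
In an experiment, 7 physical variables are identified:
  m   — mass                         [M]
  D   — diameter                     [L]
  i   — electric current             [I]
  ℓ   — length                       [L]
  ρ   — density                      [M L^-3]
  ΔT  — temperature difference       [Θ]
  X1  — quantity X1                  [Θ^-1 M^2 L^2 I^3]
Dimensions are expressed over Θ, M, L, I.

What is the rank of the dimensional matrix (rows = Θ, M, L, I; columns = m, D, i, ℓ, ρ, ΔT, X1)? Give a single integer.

4

Exponent matrix [Θ,M,L,I] × [m,D,i,ℓ,ρ,ΔT,X1]:
  Θ: [ 0  0  0  0  0  1 -1]
  M: [ 1  0  0  0  1  0  2]
  L: [ 0  1  0  1 -3  0  2]
  I: [ 0  0  1  0  0  0  3]
Row reduction gives pivot columns m,D,i,ΔT; rank = 4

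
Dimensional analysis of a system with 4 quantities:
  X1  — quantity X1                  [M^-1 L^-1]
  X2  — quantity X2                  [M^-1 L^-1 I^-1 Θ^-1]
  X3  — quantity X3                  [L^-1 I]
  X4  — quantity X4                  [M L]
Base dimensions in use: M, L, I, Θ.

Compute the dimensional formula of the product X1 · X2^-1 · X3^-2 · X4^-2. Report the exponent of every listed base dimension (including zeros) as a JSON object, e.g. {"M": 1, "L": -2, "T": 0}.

{"M": -2, "L": 0, "I": -1, "Θ": 1}

Exponent matrix [M,L,I,Θ] × [X1,X2,X3,X4]:
  M: [-1 -1  0  1]
  L: [-1 -1 -1  1]
  I: [ 0 -1  1  0]
  Θ: [ 0 -1  0  0]
  [M]: (1)·-1+(-1)·-1+(-2)·0+(-2)·1 = -2
  [L]: (1)·-1+(-1)·-1+(-2)·-1+(-2)·1 = 0
  [I]: (1)·0+(-1)·-1+(-2)·1+(-2)·0 = -1
  [Θ]: (1)·0+(-1)·-1+(-2)·0+(-2)·0 = 1
⇒ M^-2 I^-1 Θ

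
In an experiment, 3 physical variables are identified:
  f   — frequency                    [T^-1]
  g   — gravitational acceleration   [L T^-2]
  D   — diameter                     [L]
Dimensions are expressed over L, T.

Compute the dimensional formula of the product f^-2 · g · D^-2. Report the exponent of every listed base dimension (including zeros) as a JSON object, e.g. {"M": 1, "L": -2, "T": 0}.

Dimensional matrix (L×T by f×g×D):
  L: [ 0  1  1]
  T: [-1 -2  0]
  [L]: (-2)·0+(1)·1+(-2)·1 = -1
  [T]: (-2)·-1+(1)·-2+(-2)·0 = 0
⇒ L^-1

{"L": -1, "T": 0}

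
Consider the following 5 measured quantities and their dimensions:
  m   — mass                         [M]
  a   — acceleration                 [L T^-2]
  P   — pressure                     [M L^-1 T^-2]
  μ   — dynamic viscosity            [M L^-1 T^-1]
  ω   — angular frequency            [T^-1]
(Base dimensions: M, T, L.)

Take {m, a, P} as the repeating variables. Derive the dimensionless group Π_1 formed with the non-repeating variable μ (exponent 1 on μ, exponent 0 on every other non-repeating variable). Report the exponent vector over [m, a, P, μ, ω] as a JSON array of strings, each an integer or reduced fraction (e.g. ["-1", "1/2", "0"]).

["-1/4", "1/4", "-3/4", "1", "0"]

Dimensional matrix (M×T×L by m×a×P×μ×ω):
  M: [ 1  0  1  1  0]
  T: [ 0 -2 -2 -1 -1]
  L: [ 0  1 -1 -1  0]
RREF → pivots at {m,a,P} ⇒ r = 3
Repeat: m,a,P; free: μ,ω
RREF:
  r0: [   1    0    0  1/4 -1/4]
  r1: [   0    1    0 -1/4  1/4]
  r2: [   0    0    1  3/4  1/4]
Fix exponent of μ at 1, ω at 0; solve each RREF row for its pivot's exponent:
  r0: exp(m) + (1/4)·1 = 0 ⇒ exp(m) = -1/4
  r1: exp(a) + (-1/4)·1 = 0 ⇒ exp(a) = 1/4
  r2: exp(P) + (3/4)·1 = 0 ⇒ exp(P) = -3/4
Π_1 = m^(-1/4) · a^(1/4) · P^(-3/4) · μ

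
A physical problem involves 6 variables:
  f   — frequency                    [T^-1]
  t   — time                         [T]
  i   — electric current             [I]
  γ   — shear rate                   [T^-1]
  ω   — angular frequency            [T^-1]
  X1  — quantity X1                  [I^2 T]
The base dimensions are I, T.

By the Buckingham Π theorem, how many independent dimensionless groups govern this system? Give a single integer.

Exponent matrix [I,T] × [f,t,i,γ,ω,X1]:
  I: [ 0  0  1  0  0  2]
  T: [-1  1  0 -1 -1  1]
Echelon form has 2 nonzero rows (pivots: f,i)
6 vars − rank 2 = 4 Π groups

4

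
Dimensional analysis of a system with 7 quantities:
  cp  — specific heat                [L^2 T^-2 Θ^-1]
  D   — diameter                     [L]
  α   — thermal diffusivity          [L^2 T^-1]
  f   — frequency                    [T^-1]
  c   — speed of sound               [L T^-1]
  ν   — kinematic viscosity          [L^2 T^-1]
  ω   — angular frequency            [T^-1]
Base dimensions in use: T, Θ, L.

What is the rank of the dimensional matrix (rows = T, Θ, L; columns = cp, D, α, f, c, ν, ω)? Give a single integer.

3

Dimensional matrix (T×Θ×L by cp×D×α×f×c×ν×ω):
  T: [-2  0 -1 -1 -1 -1 -1]
  Θ: [-1  0  0  0  0  0  0]
  L: [ 2  1  2  0  1  2  0]
Echelon form has 3 nonzero rows (pivots: cp,D,α)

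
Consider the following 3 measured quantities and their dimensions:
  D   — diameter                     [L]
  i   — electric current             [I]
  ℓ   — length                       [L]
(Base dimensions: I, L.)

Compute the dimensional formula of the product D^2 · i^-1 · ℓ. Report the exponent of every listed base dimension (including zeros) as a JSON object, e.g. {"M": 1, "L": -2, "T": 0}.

{"I": -1, "L": 3}

Dimensional matrix (I×L by D×i×ℓ):
  I: [ 0  1  0]
  L: [ 1  0  1]
  [I]: (2)·0+(-1)·1+(1)·0 = -1
  [L]: (2)·1+(-1)·0+(1)·1 = 3
⇒ I^-1 L^3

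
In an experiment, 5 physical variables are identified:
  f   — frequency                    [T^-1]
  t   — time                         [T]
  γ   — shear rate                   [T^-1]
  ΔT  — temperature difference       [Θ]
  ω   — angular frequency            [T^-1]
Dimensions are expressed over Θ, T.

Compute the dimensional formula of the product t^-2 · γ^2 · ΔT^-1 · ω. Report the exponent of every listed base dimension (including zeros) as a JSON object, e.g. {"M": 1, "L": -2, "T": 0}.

Write exponents as rows Θ,T / cols f,t,γ,ΔT,ω:
  Θ: [ 0  0  0  1  0]
  T: [-1  1 -1  0 -1]
  [Θ]: (-2)·0+(2)·0+(-1)·1+(1)·0 = -1
  [T]: (-2)·1+(2)·-1+(-1)·0+(1)·-1 = -5
⇒ Θ^-1 T^-5

{"Θ": -1, "T": -5}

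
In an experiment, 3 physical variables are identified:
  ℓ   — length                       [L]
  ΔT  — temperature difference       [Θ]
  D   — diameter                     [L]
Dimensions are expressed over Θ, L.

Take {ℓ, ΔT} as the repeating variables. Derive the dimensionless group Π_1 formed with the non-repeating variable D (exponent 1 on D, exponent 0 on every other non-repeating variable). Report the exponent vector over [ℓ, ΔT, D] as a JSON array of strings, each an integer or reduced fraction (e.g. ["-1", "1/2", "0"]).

Write exponents as rows Θ,L / cols ℓ,ΔT,D:
  Θ: [ 0  1  0]
  L: [ 1  0  1]
Row reduction gives pivot columns ℓ,ΔT; rank = 2
Repeat: ℓ,ΔT; free: D
RREF:
  r0: [   1    0    1]
  r1: [   0    1    0]
Fix exponent of D at 1; solve each RREF row for its pivot's exponent:
  r0: exp(ℓ) + (1)·1 = 0 ⇒ exp(ℓ) = -1
  r1: exp(ΔT) + (0)·1 = 0 ⇒ exp(ΔT) = 0
Π_1 = ℓ^-1 · D

["-1", "0", "1"]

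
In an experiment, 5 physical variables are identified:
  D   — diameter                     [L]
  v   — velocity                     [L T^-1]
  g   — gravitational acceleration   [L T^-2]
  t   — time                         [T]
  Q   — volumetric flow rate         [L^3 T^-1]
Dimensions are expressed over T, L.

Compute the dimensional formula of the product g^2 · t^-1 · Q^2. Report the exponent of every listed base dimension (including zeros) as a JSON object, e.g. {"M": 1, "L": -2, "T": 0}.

Dimensional matrix (T×L by D×v×g×t×Q):
  T: [ 0 -1 -2  1 -1]
  L: [ 1  1  1  0  3]
  [T]: (2)·-2+(-1)·1+(2)·-1 = -7
  [L]: (2)·1+(-1)·0+(2)·3 = 8
⇒ T^-7 L^8

{"T": -7, "L": 8}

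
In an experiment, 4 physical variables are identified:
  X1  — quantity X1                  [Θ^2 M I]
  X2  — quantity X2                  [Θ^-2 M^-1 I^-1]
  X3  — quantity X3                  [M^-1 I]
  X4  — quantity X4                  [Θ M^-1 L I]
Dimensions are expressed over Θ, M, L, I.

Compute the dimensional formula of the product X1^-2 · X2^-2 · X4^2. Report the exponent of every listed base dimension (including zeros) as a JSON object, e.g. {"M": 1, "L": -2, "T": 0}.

Write exponents as rows Θ,M,L,I / cols X1,X2,X3,X4:
  Θ: [ 2 -2  0  1]
  M: [ 1 -1 -1 -1]
  L: [ 0  0  0  1]
  I: [ 1 -1  1  1]
  [Θ]: (-2)·2+(-2)·-2+(2)·1 = 2
  [M]: (-2)·1+(-2)·-1+(2)·-1 = -2
  [L]: (-2)·0+(-2)·0+(2)·1 = 2
  [I]: (-2)·1+(-2)·-1+(2)·1 = 2
⇒ Θ^2 M^-2 L^2 I^2

{"Θ": 2, "M": -2, "L": 2, "I": 2}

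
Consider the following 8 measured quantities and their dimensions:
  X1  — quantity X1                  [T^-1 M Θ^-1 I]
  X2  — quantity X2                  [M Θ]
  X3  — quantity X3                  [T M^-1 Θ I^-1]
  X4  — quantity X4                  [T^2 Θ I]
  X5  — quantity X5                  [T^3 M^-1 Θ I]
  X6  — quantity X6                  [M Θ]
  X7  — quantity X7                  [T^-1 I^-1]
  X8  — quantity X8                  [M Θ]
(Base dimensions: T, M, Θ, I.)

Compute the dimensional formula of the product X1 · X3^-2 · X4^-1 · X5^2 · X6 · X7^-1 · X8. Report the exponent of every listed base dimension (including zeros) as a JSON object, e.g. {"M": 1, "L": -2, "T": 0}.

{"T": 2, "M": 3, "Θ": 0, "I": 5}

Write exponents as rows T,M,Θ,I / cols X1,X2,X3,X4,X5,X6,X7,X8:
  T: [-1  0  1  2  3  0 -1  0]
  M: [ 1  1 -1  0 -1  1  0  1]
  Θ: [-1  1  1  1  1  1  0  1]
  I: [ 1  0 -1  1  1  0 -1  0]
  [T]: (1)·-1+(-2)·1+(-1)·2+(2)·3+(1)·0+(-1)·-1+(1)·0 = 2
  [M]: (1)·1+(-2)·-1+(-1)·0+(2)·-1+(1)·1+(-1)·0+(1)·1 = 3
  [Θ]: (1)·-1+(-2)·1+(-1)·1+(2)·1+(1)·1+(-1)·0+(1)·1 = 0
  [I]: (1)·1+(-2)·-1+(-1)·1+(2)·1+(1)·0+(-1)·-1+(1)·0 = 5
⇒ T^2 M^3 I^5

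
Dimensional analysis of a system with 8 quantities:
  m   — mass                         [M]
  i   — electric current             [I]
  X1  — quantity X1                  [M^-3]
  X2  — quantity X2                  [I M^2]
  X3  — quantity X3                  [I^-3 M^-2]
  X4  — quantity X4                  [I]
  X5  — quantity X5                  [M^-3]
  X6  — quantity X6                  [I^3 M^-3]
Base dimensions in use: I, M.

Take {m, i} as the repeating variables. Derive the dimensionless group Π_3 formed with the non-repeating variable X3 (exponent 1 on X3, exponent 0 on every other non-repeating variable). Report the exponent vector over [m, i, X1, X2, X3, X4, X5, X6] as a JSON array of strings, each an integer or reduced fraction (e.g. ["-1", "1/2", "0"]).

Dimensional matrix (I×M by m×i×X1×X2×X3×X4×X5×X6):
  I: [ 0  1  0  1 -3  1  0  3]
  M: [ 1  0 -3  2 -2  0 -3 -3]
Echelon form has 2 nonzero rows (pivots: m,i)
Pivot set = {m,i}, free = {X1,X2,X3,X4,X5,X6}
RREF:
  r0: [   1    0   -3    2   -2    0   -3   -3]
  r1: [   0    1    0    1   -3    1    0    3]
Fix exponent of X3 at 1, X1 at 0, X2 at 0, X4 at 0, X5 at 0, X6 at 0; solve each RREF row for its pivot's exponent:
  r0: exp(m) + (-2)·1 = 0 ⇒ exp(m) = 2
  r1: exp(i) + (-3)·1 = 0 ⇒ exp(i) = 3
Π_3 = m^2 · i^3 · X3

["2", "3", "0", "0", "1", "0", "0", "0"]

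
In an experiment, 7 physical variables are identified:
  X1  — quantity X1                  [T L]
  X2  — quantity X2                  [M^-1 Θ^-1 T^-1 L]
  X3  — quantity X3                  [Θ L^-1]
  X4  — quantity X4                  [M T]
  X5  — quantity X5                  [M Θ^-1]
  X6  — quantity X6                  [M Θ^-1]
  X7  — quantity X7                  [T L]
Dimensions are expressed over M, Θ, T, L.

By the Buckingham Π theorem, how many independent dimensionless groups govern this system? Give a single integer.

4

Write exponents as rows M,Θ,T,L / cols X1,X2,X3,X4,X5,X6,X7:
  M: [ 0 -1  0  1  1  1  0]
  Θ: [ 0 -1  1  0 -1 -1  0]
  T: [ 1 -1  0  1  0  0  1]
  L: [ 1  1 -1  0  0  0  1]
RREF → pivots at {X1,X2,X3} ⇒ r = 3
n=7, r=3 ⇒ 4 dimensionless groups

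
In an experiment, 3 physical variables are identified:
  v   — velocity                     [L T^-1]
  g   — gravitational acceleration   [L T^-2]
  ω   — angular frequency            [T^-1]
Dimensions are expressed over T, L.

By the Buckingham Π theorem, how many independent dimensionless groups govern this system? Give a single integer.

1

Exponent matrix [T,L] × [v,g,ω]:
  T: [-1 -2 -1]
  L: [ 1  1  0]
Echelon form has 2 nonzero rows (pivots: v,g)
Π count = n − r = 3 − 2 = 1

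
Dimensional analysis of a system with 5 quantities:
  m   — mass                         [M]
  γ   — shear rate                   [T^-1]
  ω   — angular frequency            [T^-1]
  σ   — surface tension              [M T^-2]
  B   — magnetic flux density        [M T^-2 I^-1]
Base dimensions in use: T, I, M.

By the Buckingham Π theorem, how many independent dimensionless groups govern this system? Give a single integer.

Write exponents as rows T,I,M / cols m,γ,ω,σ,B:
  T: [ 0 -1 -1 -2 -2]
  I: [ 0  0  0  0 -1]
  M: [ 1  0  0  1  1]
Row reduction gives pivot columns m,γ,B; rank = 3
n=5, r=3 ⇒ 2 dimensionless groups

2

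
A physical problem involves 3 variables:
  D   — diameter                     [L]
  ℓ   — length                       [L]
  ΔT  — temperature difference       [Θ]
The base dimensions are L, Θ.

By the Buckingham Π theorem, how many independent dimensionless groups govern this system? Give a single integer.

1

Dimensional matrix (L×Θ by D×ℓ×ΔT):
  L: [ 1  1  0]
  Θ: [ 0  0  1]
Row reduction gives pivot columns D,ΔT; rank = 2
3 vars − rank 2 = 1 Π group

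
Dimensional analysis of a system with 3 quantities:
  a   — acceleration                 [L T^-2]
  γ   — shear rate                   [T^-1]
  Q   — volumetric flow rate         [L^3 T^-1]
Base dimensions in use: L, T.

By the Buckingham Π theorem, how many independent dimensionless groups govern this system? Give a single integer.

Write exponents as rows L,T / cols a,γ,Q:
  L: [ 1  0  3]
  T: [-2 -1 -1]
Echelon form has 2 nonzero rows (pivots: a,γ)
3 vars − rank 2 = 1 Π group

1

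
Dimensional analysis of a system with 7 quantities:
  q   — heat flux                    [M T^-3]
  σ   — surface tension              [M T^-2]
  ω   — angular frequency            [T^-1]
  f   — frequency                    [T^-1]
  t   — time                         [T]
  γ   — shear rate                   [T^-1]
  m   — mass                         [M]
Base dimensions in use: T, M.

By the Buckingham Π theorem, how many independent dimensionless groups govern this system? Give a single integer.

5

Write exponents as rows T,M / cols q,σ,ω,f,t,γ,m:
  T: [-3 -2 -1 -1  1 -1  0]
  M: [ 1  1  0  0  0  0  1]
Echelon form has 2 nonzero rows (pivots: q,σ)
Π count = n − r = 7 − 2 = 5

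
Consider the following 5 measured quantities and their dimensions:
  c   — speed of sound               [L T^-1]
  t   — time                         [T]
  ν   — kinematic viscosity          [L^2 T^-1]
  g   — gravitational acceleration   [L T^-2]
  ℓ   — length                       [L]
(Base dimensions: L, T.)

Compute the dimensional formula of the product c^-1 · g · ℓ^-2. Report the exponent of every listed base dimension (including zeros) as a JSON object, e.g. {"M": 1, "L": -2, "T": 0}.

{"L": -2, "T": -1}

Dimensional matrix (L×T by c×t×ν×g×ℓ):
  L: [ 1  0  2  1  1]
  T: [-1  1 -1 -2  0]
  [L]: (-1)·1+(1)·1+(-2)·1 = -2
  [T]: (-1)·-1+(1)·-2+(-2)·0 = -1
⇒ L^-2 T^-1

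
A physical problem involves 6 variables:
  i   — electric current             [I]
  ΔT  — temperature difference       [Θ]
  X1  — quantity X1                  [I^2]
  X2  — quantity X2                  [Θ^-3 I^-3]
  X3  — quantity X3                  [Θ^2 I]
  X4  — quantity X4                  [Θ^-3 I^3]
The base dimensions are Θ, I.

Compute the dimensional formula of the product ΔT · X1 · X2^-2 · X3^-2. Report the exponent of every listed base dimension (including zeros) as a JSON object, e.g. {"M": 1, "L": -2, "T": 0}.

Write exponents as rows Θ,I / cols i,ΔT,X1,X2,X3,X4:
  Θ: [ 0  1  0 -3  2 -3]
  I: [ 1  0  2 -3  1  3]
  [Θ]: (1)·1+(1)·0+(-2)·-3+(-2)·2 = 3
  [I]: (1)·0+(1)·2+(-2)·-3+(-2)·1 = 6
⇒ Θ^3 I^6

{"Θ": 3, "I": 6}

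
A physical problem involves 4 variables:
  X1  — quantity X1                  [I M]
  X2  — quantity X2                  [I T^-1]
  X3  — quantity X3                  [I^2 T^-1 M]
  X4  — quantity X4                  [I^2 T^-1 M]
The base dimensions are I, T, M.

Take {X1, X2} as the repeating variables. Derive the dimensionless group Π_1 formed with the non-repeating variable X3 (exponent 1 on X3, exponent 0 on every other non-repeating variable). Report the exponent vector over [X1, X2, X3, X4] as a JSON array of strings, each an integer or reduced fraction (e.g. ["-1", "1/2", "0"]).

Write exponents as rows I,T,M / cols X1,X2,X3,X4:
  I: [ 1  1  2  2]
  T: [ 0 -1 -1 -1]
  M: [ 1  0  1  1]
Row reduction gives pivot columns X1,X2; rank = 2
Pivot set = {X1,X2}, free = {X3,X4}
RREF:
  r0: [   1    0    1    1]
  r1: [   0    1    1    1]
  r2: [   0    0    0    0]
Fix exponent of X3 at 1, X4 at 0; solve each RREF row for its pivot's exponent:
  r0: exp(X1) + (1)·1 = 0 ⇒ exp(X1) = -1
  r1: exp(X2) + (1)·1 = 0 ⇒ exp(X2) = -1
Π_1 = X1^-1 · X2^-1 · X3

["-1", "-1", "1", "0"]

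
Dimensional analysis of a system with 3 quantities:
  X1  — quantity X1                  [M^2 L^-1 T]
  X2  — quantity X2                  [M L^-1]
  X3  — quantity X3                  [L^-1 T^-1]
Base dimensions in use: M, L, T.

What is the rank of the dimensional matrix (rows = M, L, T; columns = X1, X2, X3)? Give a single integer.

2

Dimensional matrix (M×L×T by X1×X2×X3):
  M: [ 2  1  0]
  L: [-1 -1 -1]
  T: [ 1  0 -1]
Echelon form has 2 nonzero rows (pivots: X1,X2)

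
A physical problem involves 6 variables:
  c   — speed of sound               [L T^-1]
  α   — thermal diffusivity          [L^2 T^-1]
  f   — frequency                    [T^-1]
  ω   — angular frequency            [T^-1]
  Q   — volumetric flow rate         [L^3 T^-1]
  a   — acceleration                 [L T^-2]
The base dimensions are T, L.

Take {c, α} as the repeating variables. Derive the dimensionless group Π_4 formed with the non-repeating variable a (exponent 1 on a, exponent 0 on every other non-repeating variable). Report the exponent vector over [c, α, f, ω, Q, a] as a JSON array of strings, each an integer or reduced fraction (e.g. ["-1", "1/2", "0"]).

Dimensional matrix (T×L by c×α×f×ω×Q×a):
  T: [-1 -1 -1 -1 -1 -2]
  L: [ 1  2  0  0  3  1]
Echelon form has 2 nonzero rows (pivots: c,α)
Repeat: c,α; free: f,ω,Q,a
RREF:
  r0: [   1    0    2    2   -1    3]
  r1: [   0    1   -1   -1    2   -1]
Fix exponent of a at 1, f at 0, ω at 0, Q at 0; solve each RREF row for its pivot's exponent:
  r0: exp(c) + (3)·1 = 0 ⇒ exp(c) = -3
  r1: exp(α) + (-1)·1 = 0 ⇒ exp(α) = 1
Π_4 = c^-3 · α · a

["-3", "1", "0", "0", "0", "1"]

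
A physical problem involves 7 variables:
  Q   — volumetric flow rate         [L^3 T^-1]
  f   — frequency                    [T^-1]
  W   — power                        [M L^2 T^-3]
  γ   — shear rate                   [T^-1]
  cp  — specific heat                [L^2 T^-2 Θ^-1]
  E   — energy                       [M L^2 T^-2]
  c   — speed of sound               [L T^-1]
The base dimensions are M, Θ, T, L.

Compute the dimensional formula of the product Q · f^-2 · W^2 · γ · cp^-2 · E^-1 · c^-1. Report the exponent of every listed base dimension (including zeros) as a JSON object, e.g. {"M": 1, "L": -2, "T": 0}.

Write exponents as rows M,Θ,T,L / cols Q,f,W,γ,cp,E,c:
  M: [ 0  0  1  0  0  1  0]
  Θ: [ 0  0  0  0 -1  0  0]
  T: [-1 -1 -3 -1 -2 -2 -1]
  L: [ 3  0  2  0  2  2  1]
  [M]: (1)·0+(-2)·0+(2)·1+(1)·0+(-2)·0+(-1)·1+(-1)·0 = 1
  [Θ]: (1)·0+(-2)·0+(2)·0+(1)·0+(-2)·-1+(-1)·0+(-1)·0 = 2
  [T]: (1)·-1+(-2)·-1+(2)·-3+(1)·-1+(-2)·-2+(-1)·-2+(-1)·-1 = 1
  [L]: (1)·3+(-2)·0+(2)·2+(1)·0+(-2)·2+(-1)·2+(-1)·1 = 0
⇒ M Θ^2 T

{"M": 1, "Θ": 2, "T": 1, "L": 0}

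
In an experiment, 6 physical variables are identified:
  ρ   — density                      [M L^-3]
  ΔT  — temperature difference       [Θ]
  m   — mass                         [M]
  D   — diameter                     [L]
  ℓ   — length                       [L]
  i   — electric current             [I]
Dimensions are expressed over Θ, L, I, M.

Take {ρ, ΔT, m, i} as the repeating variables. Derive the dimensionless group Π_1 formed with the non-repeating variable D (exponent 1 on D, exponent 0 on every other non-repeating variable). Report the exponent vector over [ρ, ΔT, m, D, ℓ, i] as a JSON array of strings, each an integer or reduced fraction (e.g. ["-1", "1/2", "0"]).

["1/3", "0", "-1/3", "1", "0", "0"]

Dimensional matrix (Θ×L×I×M by ρ×ΔT×m×D×ℓ×i):
  Θ: [ 0  1  0  0  0  0]
  L: [-3  0  0  1  1  0]
  I: [ 0  0  0  0  0  1]
  M: [ 1  0  1  0  0  0]
Row reduction gives pivot columns ρ,ΔT,m,i; rank = 4
Pivot set = {ρ,ΔT,m,i}, free = {D,ℓ}
RREF:
  r0: [   1    0    0 -1/3 -1/3    0]
  r1: [   0    1    0    0    0    0]
  r2: [   0    0    1  1/3  1/3    0]
  r3: [   0    0    0    0    0    1]
Fix exponent of D at 1, ℓ at 0; solve each RREF row for its pivot's exponent:
  r0: exp(ρ) + (-1/3)·1 = 0 ⇒ exp(ρ) = 1/3
  r1: exp(ΔT) + (0)·1 = 0 ⇒ exp(ΔT) = 0
  r2: exp(m) + (1/3)·1 = 0 ⇒ exp(m) = -1/3
  r3: exp(i) + (0)·1 = 0 ⇒ exp(i) = 0
Π_1 = ρ^(1/3) · m^(-1/3) · D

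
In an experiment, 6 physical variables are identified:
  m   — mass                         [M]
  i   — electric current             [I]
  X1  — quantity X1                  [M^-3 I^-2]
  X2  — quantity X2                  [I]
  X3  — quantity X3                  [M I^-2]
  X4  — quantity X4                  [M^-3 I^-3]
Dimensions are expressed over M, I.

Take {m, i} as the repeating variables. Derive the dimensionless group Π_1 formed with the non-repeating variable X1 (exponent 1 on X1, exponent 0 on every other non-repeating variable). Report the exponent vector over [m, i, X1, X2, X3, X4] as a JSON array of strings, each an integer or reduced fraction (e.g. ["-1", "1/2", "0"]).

["3", "2", "1", "0", "0", "0"]

Write exponents as rows M,I / cols m,i,X1,X2,X3,X4:
  M: [ 1  0 -3  0  1 -3]
  I: [ 0  1 -2  1 -2 -3]
Row reduction gives pivot columns m,i; rank = 2
Pivot set = {m,i}, free = {X1,X2,X3,X4}
RREF:
  r0: [   1    0   -3    0    1   -3]
  r1: [   0    1   -2    1   -2   -3]
Fix exponent of X1 at 1, X2 at 0, X3 at 0, X4 at 0; solve each RREF row for its pivot's exponent:
  r0: exp(m) + (-3)·1 = 0 ⇒ exp(m) = 3
  r1: exp(i) + (-2)·1 = 0 ⇒ exp(i) = 2
Π_1 = m^3 · i^2 · X1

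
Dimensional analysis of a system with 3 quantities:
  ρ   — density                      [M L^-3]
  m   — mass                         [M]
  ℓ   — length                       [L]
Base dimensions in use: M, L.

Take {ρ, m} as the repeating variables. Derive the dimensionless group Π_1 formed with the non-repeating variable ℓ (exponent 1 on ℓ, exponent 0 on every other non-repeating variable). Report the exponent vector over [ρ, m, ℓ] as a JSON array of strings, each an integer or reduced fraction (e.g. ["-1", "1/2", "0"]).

["1/3", "-1/3", "1"]

Dimensional matrix (M×L by ρ×m×ℓ):
  M: [ 1  1  0]
  L: [-3  0  1]
Row reduction gives pivot columns ρ,m; rank = 2
Repeat: ρ,m; free: ℓ
RREF:
  r0: [   1    0 -1/3]
  r1: [   0    1  1/3]
Fix exponent of ℓ at 1; solve each RREF row for its pivot's exponent:
  r0: exp(ρ) + (-1/3)·1 = 0 ⇒ exp(ρ) = 1/3
  r1: exp(m) + (1/3)·1 = 0 ⇒ exp(m) = -1/3
Π_1 = ρ^(1/3) · m^(-1/3) · ℓ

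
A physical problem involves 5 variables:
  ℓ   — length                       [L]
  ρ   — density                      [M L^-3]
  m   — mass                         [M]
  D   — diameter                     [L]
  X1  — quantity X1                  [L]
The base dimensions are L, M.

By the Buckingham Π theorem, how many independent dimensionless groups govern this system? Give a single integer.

3

Exponent matrix [L,M] × [ℓ,ρ,m,D,X1]:
  L: [ 1 -3  0  1  1]
  M: [ 0  1  1  0  0]
Echelon form has 2 nonzero rows (pivots: ℓ,ρ)
Π count = n − r = 5 − 2 = 3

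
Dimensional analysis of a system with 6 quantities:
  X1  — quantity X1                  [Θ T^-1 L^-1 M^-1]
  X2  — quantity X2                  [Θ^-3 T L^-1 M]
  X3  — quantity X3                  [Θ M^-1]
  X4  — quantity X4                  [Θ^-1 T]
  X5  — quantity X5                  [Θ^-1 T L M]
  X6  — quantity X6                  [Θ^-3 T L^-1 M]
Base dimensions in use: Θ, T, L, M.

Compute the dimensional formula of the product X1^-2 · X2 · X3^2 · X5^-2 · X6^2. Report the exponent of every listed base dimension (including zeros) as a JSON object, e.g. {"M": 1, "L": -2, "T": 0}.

Exponent matrix [Θ,T,L,M] × [X1,X2,X3,X4,X5,X6]:
  Θ: [ 1 -3  1 -1 -1 -3]
  T: [-1  1  0  1  1  1]
  L: [-1 -1  0  0  1 -1]
  M: [-1  1 -1  0  1  1]
  [Θ]: (-2)·1+(1)·-3+(2)·1+(-2)·-1+(2)·-3 = -7
  [T]: (-2)·-1+(1)·1+(2)·0+(-2)·1+(2)·1 = 3
  [L]: (-2)·-1+(1)·-1+(2)·0+(-2)·1+(2)·-1 = -3
  [M]: (-2)·-1+(1)·1+(2)·-1+(-2)·1+(2)·1 = 1
⇒ Θ^-7 T^3 L^-3 M

{"Θ": -7, "T": 3, "L": -3, "M": 1}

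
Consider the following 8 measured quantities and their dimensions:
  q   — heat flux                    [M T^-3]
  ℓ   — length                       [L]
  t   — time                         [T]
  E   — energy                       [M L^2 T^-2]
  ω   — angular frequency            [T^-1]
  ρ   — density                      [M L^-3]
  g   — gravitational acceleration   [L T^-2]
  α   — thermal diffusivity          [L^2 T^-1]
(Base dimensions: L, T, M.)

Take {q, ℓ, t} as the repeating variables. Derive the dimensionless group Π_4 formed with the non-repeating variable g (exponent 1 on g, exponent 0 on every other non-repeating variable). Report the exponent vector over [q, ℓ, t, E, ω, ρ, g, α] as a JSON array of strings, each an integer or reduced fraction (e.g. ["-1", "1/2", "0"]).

["0", "-1", "2", "0", "0", "0", "1", "0"]

Write exponents as rows L,T,M / cols q,ℓ,t,E,ω,ρ,g,α:
  L: [ 0  1  0  2  0 -3  1  2]
  T: [-3  0  1 -2 -1  0 -2 -1]
  M: [ 1  0  0  1  0  1  0  0]
Echelon form has 3 nonzero rows (pivots: q,ℓ,t)
Pivot set = {q,ℓ,t}, free = {E,ω,ρ,g,α}
RREF:
  r0: [   1    0    0    1    0    1    0    0]
  r1: [   0    1    0    2    0   -3    1    2]
  r2: [   0    0    1    1   -1    3   -2   -1]
Fix exponent of g at 1, E at 0, ω at 0, ρ at 0, α at 0; solve each RREF row for its pivot's exponent:
  r0: exp(q) + (0)·1 = 0 ⇒ exp(q) = 0
  r1: exp(ℓ) + (1)·1 = 0 ⇒ exp(ℓ) = -1
  r2: exp(t) + (-2)·1 = 0 ⇒ exp(t) = 2
Π_4 = ℓ^-1 · t^2 · g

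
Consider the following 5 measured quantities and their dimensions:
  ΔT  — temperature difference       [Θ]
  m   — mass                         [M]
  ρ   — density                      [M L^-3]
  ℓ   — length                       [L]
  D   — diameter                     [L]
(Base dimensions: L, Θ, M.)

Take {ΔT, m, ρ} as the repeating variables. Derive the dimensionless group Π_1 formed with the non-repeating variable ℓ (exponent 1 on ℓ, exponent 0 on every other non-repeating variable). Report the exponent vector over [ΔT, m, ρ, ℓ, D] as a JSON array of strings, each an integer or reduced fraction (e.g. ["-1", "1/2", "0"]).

["0", "-1/3", "1/3", "1", "0"]

Write exponents as rows L,Θ,M / cols ΔT,m,ρ,ℓ,D:
  L: [ 0  0 -3  1  1]
  Θ: [ 1  0  0  0  0]
  M: [ 0  1  1  0  0]
Echelon form has 3 nonzero rows (pivots: ΔT,m,ρ)
Pivot set = {ΔT,m,ρ}, free = {ℓ,D}
RREF:
  r0: [   1    0    0    0    0]
  r1: [   0    1    0  1/3  1/3]
  r2: [   0    0    1 -1/3 -1/3]
Fix exponent of ℓ at 1, D at 0; solve each RREF row for its pivot's exponent:
  r0: exp(ΔT) + (0)·1 = 0 ⇒ exp(ΔT) = 0
  r1: exp(m) + (1/3)·1 = 0 ⇒ exp(m) = -1/3
  r2: exp(ρ) + (-1/3)·1 = 0 ⇒ exp(ρ) = 1/3
Π_1 = m^(-1/3) · ρ^(1/3) · ℓ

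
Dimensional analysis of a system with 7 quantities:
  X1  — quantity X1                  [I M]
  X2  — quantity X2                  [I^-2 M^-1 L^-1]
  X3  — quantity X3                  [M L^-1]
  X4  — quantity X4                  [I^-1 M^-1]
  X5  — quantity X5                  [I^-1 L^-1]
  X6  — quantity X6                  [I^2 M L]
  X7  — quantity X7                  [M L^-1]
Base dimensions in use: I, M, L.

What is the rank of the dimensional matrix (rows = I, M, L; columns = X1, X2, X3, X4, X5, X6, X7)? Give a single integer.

Exponent matrix [I,M,L] × [X1,X2,X3,X4,X5,X6,X7]:
  I: [ 1 -2  0 -1 -1  2  0]
  M: [ 1 -1  1 -1  0  1  1]
  L: [ 0 -1 -1  0 -1  1 -1]
Row reduction gives pivot columns X1,X2; rank = 2

2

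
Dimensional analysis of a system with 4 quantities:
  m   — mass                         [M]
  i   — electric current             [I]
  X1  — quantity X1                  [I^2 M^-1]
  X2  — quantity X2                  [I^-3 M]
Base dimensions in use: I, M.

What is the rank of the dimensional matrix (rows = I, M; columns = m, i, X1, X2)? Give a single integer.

2

Write exponents as rows I,M / cols m,i,X1,X2:
  I: [ 0  1  2 -3]
  M: [ 1  0 -1  1]
RREF → pivots at {m,i} ⇒ r = 2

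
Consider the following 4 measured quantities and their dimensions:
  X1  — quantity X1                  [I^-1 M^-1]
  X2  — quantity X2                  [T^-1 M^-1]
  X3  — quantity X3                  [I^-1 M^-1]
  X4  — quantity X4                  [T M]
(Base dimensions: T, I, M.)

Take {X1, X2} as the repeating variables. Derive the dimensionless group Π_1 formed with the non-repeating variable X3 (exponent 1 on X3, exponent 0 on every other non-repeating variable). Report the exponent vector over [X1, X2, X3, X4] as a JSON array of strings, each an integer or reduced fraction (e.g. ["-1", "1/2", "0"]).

["-1", "0", "1", "0"]

Exponent matrix [T,I,M] × [X1,X2,X3,X4]:
  T: [ 0 -1  0  1]
  I: [-1  0 -1  0]
  M: [-1 -1 -1  1]
Echelon form has 2 nonzero rows (pivots: X1,X2)
Pivot set = {X1,X2}, free = {X3,X4}
RREF:
  r0: [   1    0    1    0]
  r1: [   0    1    0   -1]
  r2: [   0    0    0    0]
Fix exponent of X3 at 1, X4 at 0; solve each RREF row for its pivot's exponent:
  r0: exp(X1) + (1)·1 = 0 ⇒ exp(X1) = -1
  r1: exp(X2) + (0)·1 = 0 ⇒ exp(X2) = 0
Π_1 = X1^-1 · X3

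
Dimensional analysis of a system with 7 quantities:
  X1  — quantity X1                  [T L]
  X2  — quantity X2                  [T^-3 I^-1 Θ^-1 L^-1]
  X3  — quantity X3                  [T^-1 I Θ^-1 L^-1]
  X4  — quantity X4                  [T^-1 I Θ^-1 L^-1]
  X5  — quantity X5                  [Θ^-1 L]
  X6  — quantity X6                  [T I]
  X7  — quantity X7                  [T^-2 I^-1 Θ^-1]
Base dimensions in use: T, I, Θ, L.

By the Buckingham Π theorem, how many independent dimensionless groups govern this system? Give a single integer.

Exponent matrix [T,I,Θ,L] × [X1,X2,X3,X4,X5,X6,X7]:
  T: [ 1 -3 -1 -1  0  1 -2]
  I: [ 0 -1  1  1  0  1 -1]
  Θ: [ 0 -1 -1 -1 -1  0 -1]
  L: [ 1 -1 -1 -1  1  0  0]
Row reduction gives pivot columns X1,X2,X3; rank = 3
7 vars − rank 3 = 4 Π groups

4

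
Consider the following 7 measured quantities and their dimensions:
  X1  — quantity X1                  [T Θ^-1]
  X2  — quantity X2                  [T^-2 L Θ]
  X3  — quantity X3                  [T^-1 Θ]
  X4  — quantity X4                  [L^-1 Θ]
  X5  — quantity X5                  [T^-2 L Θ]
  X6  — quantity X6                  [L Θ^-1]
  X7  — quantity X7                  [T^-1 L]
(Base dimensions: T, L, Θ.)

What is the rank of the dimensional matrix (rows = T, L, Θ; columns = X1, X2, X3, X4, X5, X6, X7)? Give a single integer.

2

Write exponents as rows T,L,Θ / cols X1,X2,X3,X4,X5,X6,X7:
  T: [ 1 -2 -1  0 -2  0 -1]
  L: [ 0  1  0 -1  1  1  1]
  Θ: [-1  1  1  1  1 -1  0]
RREF → pivots at {X1,X2} ⇒ r = 2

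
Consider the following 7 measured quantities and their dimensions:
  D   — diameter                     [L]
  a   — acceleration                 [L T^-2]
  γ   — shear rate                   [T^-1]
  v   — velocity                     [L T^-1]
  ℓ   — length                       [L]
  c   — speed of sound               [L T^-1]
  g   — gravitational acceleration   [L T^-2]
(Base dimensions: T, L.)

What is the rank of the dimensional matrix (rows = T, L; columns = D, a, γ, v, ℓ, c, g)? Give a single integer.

2

Dimensional matrix (T×L by D×a×γ×v×ℓ×c×g):
  T: [ 0 -2 -1 -1  0 -1 -2]
  L: [ 1  1  0  1  1  1  1]
Row reduction gives pivot columns D,a; rank = 2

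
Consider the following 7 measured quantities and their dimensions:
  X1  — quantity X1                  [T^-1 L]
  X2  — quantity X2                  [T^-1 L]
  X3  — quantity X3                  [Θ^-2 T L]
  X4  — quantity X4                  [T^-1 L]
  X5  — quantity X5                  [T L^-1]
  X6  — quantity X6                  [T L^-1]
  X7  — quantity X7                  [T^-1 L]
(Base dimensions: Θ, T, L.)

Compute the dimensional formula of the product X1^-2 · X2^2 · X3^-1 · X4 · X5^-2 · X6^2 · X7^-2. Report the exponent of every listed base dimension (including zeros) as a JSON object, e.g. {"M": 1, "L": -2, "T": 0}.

Write exponents as rows Θ,T,L / cols X1,X2,X3,X4,X5,X6,X7:
  Θ: [ 0  0 -2  0  0  0  0]
  T: [-1 -1  1 -1  1  1 -1]
  L: [ 1  1  1  1 -1 -1  1]
  [Θ]: (-2)·0+(2)·0+(-1)·-2+(1)·0+(-2)·0+(2)·0+(-2)·0 = 2
  [T]: (-2)·-1+(2)·-1+(-1)·1+(1)·-1+(-2)·1+(2)·1+(-2)·-1 = 0
  [L]: (-2)·1+(2)·1+(-1)·1+(1)·1+(-2)·-1+(2)·-1+(-2)·1 = -2
⇒ Θ^2 L^-2

{"Θ": 2, "T": 0, "L": -2}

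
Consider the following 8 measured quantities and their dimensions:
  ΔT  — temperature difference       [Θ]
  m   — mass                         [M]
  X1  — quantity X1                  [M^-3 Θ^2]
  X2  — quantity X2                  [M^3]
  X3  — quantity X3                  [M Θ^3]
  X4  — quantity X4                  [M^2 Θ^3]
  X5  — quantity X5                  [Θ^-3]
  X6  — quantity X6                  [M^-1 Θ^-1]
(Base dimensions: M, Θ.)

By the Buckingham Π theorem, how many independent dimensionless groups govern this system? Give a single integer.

Exponent matrix [M,Θ] × [ΔT,m,X1,X2,X3,X4,X5,X6]:
  M: [ 0  1 -3  3  1  2  0 -1]
  Θ: [ 1  0  2  0  3  3 -3 -1]
RREF → pivots at {ΔT,m} ⇒ r = 2
Π count = n − r = 8 − 2 = 6

6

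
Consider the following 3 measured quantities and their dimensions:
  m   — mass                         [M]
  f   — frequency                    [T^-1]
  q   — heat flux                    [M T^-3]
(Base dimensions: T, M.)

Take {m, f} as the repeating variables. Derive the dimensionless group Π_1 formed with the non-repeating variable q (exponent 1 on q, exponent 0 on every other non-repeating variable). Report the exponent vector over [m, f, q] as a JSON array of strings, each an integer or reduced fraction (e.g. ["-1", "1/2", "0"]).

Dimensional matrix (T×M by m×f×q):
  T: [ 0 -1 -3]
  M: [ 1  0  1]
Echelon form has 2 nonzero rows (pivots: m,f)
Pivot set = {m,f}, free = {q}
RREF:
  r0: [   1    0    1]
  r1: [   0    1    3]
Fix exponent of q at 1; solve each RREF row for its pivot's exponent:
  r0: exp(m) + (1)·1 = 0 ⇒ exp(m) = -1
  r1: exp(f) + (3)·1 = 0 ⇒ exp(f) = -3
Π_1 = m^-1 · f^-3 · q

["-1", "-3", "1"]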